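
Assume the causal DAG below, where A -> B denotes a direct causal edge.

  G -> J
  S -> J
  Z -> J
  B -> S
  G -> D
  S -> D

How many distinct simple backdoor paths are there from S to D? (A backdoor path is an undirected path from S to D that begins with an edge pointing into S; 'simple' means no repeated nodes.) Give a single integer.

0

A backdoor path from S to D is any simple undirected path whose first edge points into S (i.e. leaves S via a parent).
Parents of S: {B}.
No simple path from any parent of S reaches D without revisiting S, so there are no backdoor paths.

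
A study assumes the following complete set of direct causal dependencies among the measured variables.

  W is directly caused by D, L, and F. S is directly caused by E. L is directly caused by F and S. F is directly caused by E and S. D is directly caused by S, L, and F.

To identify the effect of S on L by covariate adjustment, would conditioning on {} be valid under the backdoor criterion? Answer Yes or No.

No

Backdoor paths from S to L (paths whose first edge points into S):
  P1: S <- E -> F -> L
  P2: S <- E -> F -> D <- L
  P3: S <- E -> F -> D -> W <- L
  P4: S <- E -> F -> W <- L
  P5: S <- E -> F -> W <- D <- L
Condition 1 (no descendant of S in the set): holds — descendants of S are {D, F, L, W}; none are in {}.
Condition 2 (every backdoor path blocked by {}):
  P1: open — no interior node is in the conditioning set.
  P2: blocked at collider D (neither it nor any descendant is in the conditioning set).
  P3: blocked at collider W (neither it nor any descendant is in the conditioning set).
  P4: blocked at collider W (neither it nor any descendant is in the conditioning set).
  P5: blocked at collider W (neither it nor any descendant is in the conditioning set).
{} does not satisfy the backdoor criterion.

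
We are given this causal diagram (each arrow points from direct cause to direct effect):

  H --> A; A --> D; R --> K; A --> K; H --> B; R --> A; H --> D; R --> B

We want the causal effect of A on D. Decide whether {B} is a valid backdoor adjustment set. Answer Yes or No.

Backdoor paths from A to D (paths whose first edge points into A):
  P1: A <- R -> B <- H -> D
  P2: A <- H -> D
Condition 1 (no descendant of A in the set): holds — descendants of A are {D, K}; none are in {B}.
Condition 2 (every backdoor path blocked by {B}):
  P1: open — collider(s) B are conditioned on (or have a conditioned descendant) and no non-collider on the path is in the set.
  P2: open — no interior node is in the conditioning set.
{B} does not satisfy the backdoor criterion.

No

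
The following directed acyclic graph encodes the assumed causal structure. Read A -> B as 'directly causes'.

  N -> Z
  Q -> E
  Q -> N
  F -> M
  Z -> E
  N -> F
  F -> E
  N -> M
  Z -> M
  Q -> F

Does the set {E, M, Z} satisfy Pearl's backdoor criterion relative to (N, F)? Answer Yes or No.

Backdoor paths from N to F (paths whose first edge points into N):
  P1: N <- Q -> F
  P2: N <- Q -> E <- F
  P3: N <- Q -> E <- Z -> M <- F
Condition 1 (no descendant of N in the set): FAILS — E, M, and Z are descendants of N.
Condition 2 (every backdoor path blocked by {E, M, Z}):
  P1: open — no interior node is in the conditioning set.
  P2: open — collider(s) E are conditioned on (or have a conditioned descendant) and no non-collider on the path is in the set.
  P3: blocked at fork node Z ∈ conditioning set.
{E, M, Z} does not satisfy the backdoor criterion.

No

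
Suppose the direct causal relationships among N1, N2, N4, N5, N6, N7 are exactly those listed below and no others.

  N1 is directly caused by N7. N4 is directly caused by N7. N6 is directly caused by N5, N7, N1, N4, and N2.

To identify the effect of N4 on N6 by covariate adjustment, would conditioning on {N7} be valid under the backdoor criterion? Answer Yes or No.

Backdoor paths from N4 to N6 (paths whose first edge points into N4):
  P1: N4 <- N7 -> N1 -> N6
  P2: N4 <- N7 -> N6
Condition 1 (no descendant of N4 in the set): holds — descendants of N4 are {N6}; none are in {N7}.
Condition 2 (every backdoor path blocked by {N7}):
  P1: blocked at fork node N7 ∈ conditioning set.
  P2: blocked at fork node N7 ∈ conditioning set.
{N7} satisfies the backdoor criterion.

Yes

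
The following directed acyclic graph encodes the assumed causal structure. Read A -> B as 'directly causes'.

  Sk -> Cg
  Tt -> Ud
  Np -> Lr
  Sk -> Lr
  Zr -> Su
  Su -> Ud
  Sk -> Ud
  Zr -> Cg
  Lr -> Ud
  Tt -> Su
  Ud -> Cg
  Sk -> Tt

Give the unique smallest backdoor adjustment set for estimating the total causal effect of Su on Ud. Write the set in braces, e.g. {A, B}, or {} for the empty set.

Variables eligible for adjustment (non-descendants of Su, excluding Su and Ud): {Lr, Np, Sk, Tt, Zr}.
Backdoor paths from Su to Ud:
  P1: Su <- Tt <- Sk -> Lr -> Ud
  P2: Su <- Tt <- Sk -> Ud
  P3: Su <- Tt <- Sk -> Cg <- Ud
  P4: Su <- Tt -> Ud
  P5: Su <- Zr -> Cg <- Sk -> Tt -> Ud
  P6: Su <- Zr -> Cg <- Sk -> Lr -> Ud
  P7: Su <- Zr -> Cg <- Sk -> Ud
  P8: Su <- Zr -> Cg <- Ud
The empty set is not sufficient: P1 (Su <- Tt <- Sk -> Lr -> Ud) has no collider blocking it and no conditioned non-collider, so it is open.
Try {Tt}:
  P1: blocked at chain node Tt ∈ conditioning set.
  P2: blocked at chain node Tt ∈ conditioning set.
  P3: blocked at chain node Tt ∈ conditioning set.
  P4: blocked at fork node Tt ∈ conditioning set.
  P5: blocked at collider Cg (neither it nor any descendant is in the conditioning set).
  P6: blocked at collider Cg (neither it nor any descendant is in the conditioning set).
  P7: blocked at collider Cg (neither it nor any descendant is in the conditioning set).
  P8: blocked at collider Cg (neither it nor any descendant is in the conditioning set).
{Tt} contains no descendant of Su and blocks every backdoor path.
No other singleton works — e.g. {Np} leaves P1 open — so {Tt} is the unique smallest valid adjustment set.

{Tt}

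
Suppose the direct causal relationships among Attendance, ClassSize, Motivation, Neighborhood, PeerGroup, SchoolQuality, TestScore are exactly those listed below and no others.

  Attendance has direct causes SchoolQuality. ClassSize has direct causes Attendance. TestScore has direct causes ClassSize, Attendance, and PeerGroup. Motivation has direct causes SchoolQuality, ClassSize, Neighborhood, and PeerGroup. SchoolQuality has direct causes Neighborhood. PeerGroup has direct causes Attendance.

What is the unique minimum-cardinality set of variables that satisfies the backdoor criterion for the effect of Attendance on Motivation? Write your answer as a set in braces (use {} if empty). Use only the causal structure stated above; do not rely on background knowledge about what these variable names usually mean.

Variables eligible for adjustment (non-descendants of Attendance, excluding Attendance and Motivation): {Neighborhood, SchoolQuality}.
Backdoor paths from Attendance to Motivation:
  P1: Attendance <- SchoolQuality <- Neighborhood -> Motivation
  P2: Attendance <- SchoolQuality -> Motivation
The empty set is not sufficient: P1 (Attendance <- SchoolQuality <- Neighborhood -> Motivation) has no collider blocking it and no conditioned non-collider, so it is open.
Try {SchoolQuality}:
  P1: blocked at chain node SchoolQuality ∈ conditioning set.
  P2: blocked at fork node SchoolQuality ∈ conditioning set.
{SchoolQuality} contains no descendant of Attendance and blocks every backdoor path.
No other singleton works — e.g. {Neighborhood} leaves P2 open — so {SchoolQuality} is the unique smallest valid adjustment set.

{SchoolQuality}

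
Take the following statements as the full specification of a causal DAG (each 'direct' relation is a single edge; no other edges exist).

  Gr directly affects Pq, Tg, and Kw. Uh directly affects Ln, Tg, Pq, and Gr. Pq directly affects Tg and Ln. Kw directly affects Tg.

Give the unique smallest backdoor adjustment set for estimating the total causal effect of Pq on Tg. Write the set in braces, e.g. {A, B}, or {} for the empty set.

{Gr, Uh}

Variables eligible for adjustment (non-descendants of Pq, excluding Pq and Tg): {Gr, Kw, Uh}.
Backdoor paths from Pq to Tg:
  P1: Pq <- Uh -> Gr -> Kw -> Tg
  P2: Pq <- Uh -> Gr -> Tg
  P3: Pq <- Uh -> Tg
  P4: Pq <- Gr <- Uh -> Tg
  P5: Pq <- Gr -> Kw -> Tg
  P6: Pq <- Gr -> Tg
The empty set is not sufficient: P1 (Pq <- Uh -> Gr -> Kw -> Tg) has no collider blocking it and no conditioned non-collider, so it is open.
Try {Gr, Uh}:
  P1: blocked at fork node Uh ∈ conditioning set.
  P2: blocked at fork node Uh ∈ conditioning set.
  P3: blocked at fork node Uh ∈ conditioning set.
  P4: blocked at chain node Gr ∈ conditioning set.
  P5: blocked at fork node Gr ∈ conditioning set.
  P6: blocked at fork node Gr ∈ conditioning set.
{Gr, Uh} contains no descendant of Pq and blocks every backdoor path.
Every element of {Gr, Uh} is needed (dropping Gr leaves P5 open; dropping Uh leaves P3 open), so no proper subset is valid.
Among all size-2 subsets of the eligible variables, only {Gr, Uh} blocks every backdoor path, so it is the unique smallest valid adjustment set.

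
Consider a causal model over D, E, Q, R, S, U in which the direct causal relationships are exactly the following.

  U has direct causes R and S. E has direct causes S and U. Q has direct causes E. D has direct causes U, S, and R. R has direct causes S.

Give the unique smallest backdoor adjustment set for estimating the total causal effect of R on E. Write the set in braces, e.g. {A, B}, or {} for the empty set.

Variables eligible for adjustment (non-descendants of R, excluding R and E): {S}.
Backdoor paths from R to E:
  P1: R <- S -> U -> E
  P2: R <- S -> D <- U -> E
  P3: R <- S -> E
The empty set is not sufficient: P1 (R <- S -> U -> E) has no collider blocking it and no conditioned non-collider, so it is open.
Try {S}:
  P1: blocked at fork node S ∈ conditioning set.
  P2: blocked at fork node S ∈ conditioning set.
  P3: blocked at fork node S ∈ conditioning set.
{S} contains no descendant of R and blocks every backdoor path.
{S} is the unique smallest valid adjustment set.

{S}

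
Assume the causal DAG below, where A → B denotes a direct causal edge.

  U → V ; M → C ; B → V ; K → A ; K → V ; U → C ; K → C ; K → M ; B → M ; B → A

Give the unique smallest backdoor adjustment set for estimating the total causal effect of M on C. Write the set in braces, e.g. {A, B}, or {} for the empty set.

Variables eligible for adjustment (non-descendants of M, excluding M and C): {A, B, K, U, V}.
Backdoor paths from M to C:
  P1: M <- B -> A <- K -> V <- U -> C
  P2: M <- B -> A <- K -> C
  P3: M <- B -> V <- U -> C
  P4: M <- B -> V <- K -> C
  P5: M <- K -> A <- B -> V <- U -> C
  P6: M <- K -> V <- U -> C
  P7: M <- K -> C
The empty set is not sufficient: P7 (M <- K -> C) has no collider blocking it and no conditioned non-collider, so it is open.
Try {K}:
  P1: blocked at collider A (neither it nor any descendant is in the conditioning set).
  P2: blocked at collider A (neither it nor any descendant is in the conditioning set).
  P3: blocked at collider V (neither it nor any descendant is in the conditioning set).
  P4: blocked at collider V (neither it nor any descendant is in the conditioning set).
  P5: blocked at fork node K ∈ conditioning set.
  P6: blocked at fork node K ∈ conditioning set.
  P7: blocked at fork node K ∈ conditioning set.
{K} contains no descendant of M and blocks every backdoor path.
No other singleton works — e.g. {B} leaves P7 open — so {K} is the unique smallest valid adjustment set.

{K}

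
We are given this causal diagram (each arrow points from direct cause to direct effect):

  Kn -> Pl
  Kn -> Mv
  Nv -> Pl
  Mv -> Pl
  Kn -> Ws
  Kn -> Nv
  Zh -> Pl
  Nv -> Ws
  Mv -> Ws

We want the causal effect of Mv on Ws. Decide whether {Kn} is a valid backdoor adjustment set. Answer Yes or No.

Backdoor paths from Mv to Ws (paths whose first edge points into Mv):
  P1: Mv <- Kn -> Nv -> Ws
  P2: Mv <- Kn -> Ws
  P3: Mv <- Kn -> Pl <- Nv -> Ws
Condition 1 (no descendant of Mv in the set): holds — descendants of Mv are {Pl, Ws}; none are in {Kn}.
Condition 2 (every backdoor path blocked by {Kn}):
  P1: blocked at fork node Kn ∈ conditioning set.
  P2: blocked at fork node Kn ∈ conditioning set.
  P3: blocked at fork node Kn ∈ conditioning set.
{Kn} satisfies the backdoor criterion.

Yes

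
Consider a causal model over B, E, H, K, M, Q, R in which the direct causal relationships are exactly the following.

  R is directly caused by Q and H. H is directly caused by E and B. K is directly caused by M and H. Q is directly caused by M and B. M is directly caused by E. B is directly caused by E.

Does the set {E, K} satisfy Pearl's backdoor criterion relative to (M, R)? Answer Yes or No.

No

Backdoor paths from M to R (paths whose first edge points into M):
  P1: M <- E -> B -> Q -> R
  P2: M <- E -> B -> H -> R
  P3: M <- E -> H <- B -> Q -> R
  P4: M <- E -> H -> R
Condition 1 (no descendant of M in the set): FAILS — K is a descendant of M.
Condition 2 (every backdoor path blocked by {E, K}):
  P1: blocked at fork node E ∈ conditioning set.
  P2: blocked at fork node E ∈ conditioning set.
  P3: blocked at fork node E ∈ conditioning set.
  P4: blocked at fork node E ∈ conditioning set.
{E, K} does not satisfy the backdoor criterion.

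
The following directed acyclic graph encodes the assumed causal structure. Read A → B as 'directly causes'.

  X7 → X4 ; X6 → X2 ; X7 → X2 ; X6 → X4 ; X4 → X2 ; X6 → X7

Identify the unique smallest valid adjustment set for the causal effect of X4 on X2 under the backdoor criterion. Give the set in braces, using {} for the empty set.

Variables eligible for adjustment (non-descendants of X4, excluding X4 and X2): {X6, X7}.
Backdoor paths from X4 to X2:
  P1: X4 <- X6 -> X7 -> X2
  P2: X4 <- X6 -> X2
  P3: X4 <- X7 <- X6 -> X2
  P4: X4 <- X7 -> X2
The empty set is not sufficient: P1 (X4 <- X6 -> X7 -> X2) has no collider blocking it and no conditioned non-collider, so it is open.
Try {X6, X7}:
  P1: blocked at fork node X6 ∈ conditioning set.
  P2: blocked at fork node X6 ∈ conditioning set.
  P3: blocked at chain node X7 ∈ conditioning set.
  P4: blocked at fork node X7 ∈ conditioning set.
{X6, X7} contains no descendant of X4 and blocks every backdoor path.
Every element of {X6, X7} is needed (dropping X6 leaves P2 open; dropping X7 leaves P4 open), so no proper subset is valid.
Among all size-2 subsets of the eligible variables, only {X6, X7} blocks every backdoor path, so it is the unique smallest valid adjustment set.

{X6, X7}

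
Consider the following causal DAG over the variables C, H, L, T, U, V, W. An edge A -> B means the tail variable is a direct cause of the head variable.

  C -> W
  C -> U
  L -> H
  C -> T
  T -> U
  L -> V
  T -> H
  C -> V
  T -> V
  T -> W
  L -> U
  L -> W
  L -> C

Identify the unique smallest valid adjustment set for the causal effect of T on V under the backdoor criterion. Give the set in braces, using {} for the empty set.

{C}

Variables eligible for adjustment (non-descendants of T, excluding T and V): {C, L}.
Backdoor paths from T to V:
  P1: T <- C <- L -> V
  P2: T <- C -> U <- L -> V
  P3: T <- C -> V
  P4: T <- C -> W <- L -> V
The empty set is not sufficient: P1 (T <- C <- L -> V) has no collider blocking it and no conditioned non-collider, so it is open.
Try {C}:
  P1: blocked at chain node C ∈ conditioning set.
  P2: blocked at fork node C ∈ conditioning set.
  P3: blocked at fork node C ∈ conditioning set.
  P4: blocked at fork node C ∈ conditioning set.
{C} contains no descendant of T and blocks every backdoor path.
No other singleton works — e.g. {L} leaves P3 open — so {C} is the unique smallest valid adjustment set.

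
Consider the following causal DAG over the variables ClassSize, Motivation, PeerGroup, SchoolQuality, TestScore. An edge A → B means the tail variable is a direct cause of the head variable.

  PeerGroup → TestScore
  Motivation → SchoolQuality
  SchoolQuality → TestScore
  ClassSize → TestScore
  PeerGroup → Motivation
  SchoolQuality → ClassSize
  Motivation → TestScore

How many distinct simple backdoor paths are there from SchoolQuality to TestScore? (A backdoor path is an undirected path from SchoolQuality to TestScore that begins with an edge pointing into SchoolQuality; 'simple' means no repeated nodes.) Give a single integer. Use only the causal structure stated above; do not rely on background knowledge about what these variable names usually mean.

A backdoor path from SchoolQuality to TestScore is any simple undirected path whose first edge points into SchoolQuality (i.e. leaves SchoolQuality via a parent).
Parents of SchoolQuality: {Motivation}.
Enumerating:
  P1: SchoolQuality <- Motivation <- PeerGroup -> TestScore
  P2: SchoolQuality <- Motivation -> TestScore
That exhausts the simple backdoor paths. Count: 2.

2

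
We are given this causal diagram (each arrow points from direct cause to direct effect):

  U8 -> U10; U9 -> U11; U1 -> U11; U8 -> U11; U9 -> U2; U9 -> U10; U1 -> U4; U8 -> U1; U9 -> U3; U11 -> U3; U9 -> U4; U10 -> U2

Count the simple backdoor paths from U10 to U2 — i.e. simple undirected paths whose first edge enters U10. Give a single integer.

7

A backdoor path from U10 to U2 is any simple undirected path whose first edge points into U10 (i.e. leaves U10 via a parent).
Parents of U10: {U8, U9}.
Enumerating:
  P1: U10 <- U8 -> U1 -> U11 <- U9 -> U2
  P2: U10 <- U8 -> U1 -> U11 -> U3 <- U9 -> U2
  P3: U10 <- U8 -> U1 -> U4 <- U9 -> U2
  P4: U10 <- U8 -> U11 <- U1 -> U4 <- U9 -> U2
  P5: U10 <- U8 -> U11 <- U9 -> U2
  P6: U10 <- U8 -> U11 -> U3 <- U9 -> U2
  P7: U10 <- U9 -> U2
That exhausts the simple backdoor paths. Count: 7.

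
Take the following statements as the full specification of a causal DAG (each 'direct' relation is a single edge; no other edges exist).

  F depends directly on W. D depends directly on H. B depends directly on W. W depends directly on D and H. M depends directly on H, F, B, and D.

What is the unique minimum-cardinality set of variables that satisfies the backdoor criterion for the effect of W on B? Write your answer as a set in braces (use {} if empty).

{}

Variables eligible for adjustment (non-descendants of W, excluding W and B): {D, H}.
Backdoor paths from W to B:
  P1: W <- H -> D -> M <- B
  P2: W <- H -> M <- B
  P3: W <- D <- H -> M <- B
  P4: W <- D -> M <- B
Each backdoor path contains an unconditioned collider, so every path is already blocked with the empty conditioning set:
  P1: blocked at collider M (neither it nor any descendant is in the conditioning set).
  P2: blocked at collider M (neither it nor any descendant is in the conditioning set).
  P3: blocked at collider M (neither it nor any descendant is in the conditioning set).
  P4: blocked at collider M (neither it nor any descendant is in the conditioning set).
The empty set is therefore the unique smallest valid set.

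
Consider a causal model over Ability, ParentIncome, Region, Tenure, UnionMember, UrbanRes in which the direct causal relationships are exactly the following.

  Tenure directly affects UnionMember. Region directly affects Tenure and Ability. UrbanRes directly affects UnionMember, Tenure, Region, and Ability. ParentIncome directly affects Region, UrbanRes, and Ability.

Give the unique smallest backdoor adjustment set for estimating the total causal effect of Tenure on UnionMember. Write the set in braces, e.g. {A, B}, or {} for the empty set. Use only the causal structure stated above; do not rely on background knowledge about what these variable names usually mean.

{UrbanRes}

Variables eligible for adjustment (non-descendants of Tenure, excluding Tenure and UnionMember): {Ability, ParentIncome, Region, UrbanRes}.
Backdoor paths from Tenure to UnionMember:
  P1: Tenure <- UrbanRes -> UnionMember
  P2: Tenure <- Region <- ParentIncome -> UrbanRes -> UnionMember
  P3: Tenure <- Region <- ParentIncome -> Ability <- UrbanRes -> UnionMember
  P4: Tenure <- Region <- UrbanRes -> UnionMember
  P5: Tenure <- Region -> Ability <- ParentIncome -> UrbanRes -> UnionMember
  P6: Tenure <- Region -> Ability <- UrbanRes -> UnionMember
The empty set is not sufficient: P1 (Tenure <- UrbanRes -> UnionMember) has no collider blocking it and no conditioned non-collider, so it is open.
Try {UrbanRes}:
  P1: blocked at fork node UrbanRes ∈ conditioning set.
  P2: blocked at chain node UrbanRes ∈ conditioning set.
  P3: blocked at collider Ability (neither it nor any descendant is in the conditioning set).
  P4: blocked at fork node UrbanRes ∈ conditioning set.
  P5: blocked at collider Ability (neither it nor any descendant is in the conditioning set).
  P6: blocked at collider Ability (neither it nor any descendant is in the conditioning set).
{UrbanRes} contains no descendant of Tenure and blocks every backdoor path.
No other singleton works — e.g. {ParentIncome} leaves P1 open — so {UrbanRes} is the unique smallest valid adjustment set.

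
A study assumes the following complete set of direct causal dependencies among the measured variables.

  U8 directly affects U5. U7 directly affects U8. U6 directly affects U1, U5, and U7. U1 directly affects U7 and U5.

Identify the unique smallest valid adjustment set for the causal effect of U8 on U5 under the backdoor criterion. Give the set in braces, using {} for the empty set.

{U7}

Variables eligible for adjustment (non-descendants of U8, excluding U8 and U5): {U1, U6, U7}.
Backdoor paths from U8 to U5:
  P1: U8 <- U7 <- U6 -> U1 -> U5
  P2: U8 <- U7 <- U6 -> U5
  P3: U8 <- U7 <- U1 <- U6 -> U5
  P4: U8 <- U7 <- U1 -> U5
The empty set is not sufficient: P1 (U8 <- U7 <- U6 -> U1 -> U5) has no collider blocking it and no conditioned non-collider, so it is open.
Try {U7}:
  P1: blocked at chain node U7 ∈ conditioning set.
  P2: blocked at chain node U7 ∈ conditioning set.
  P3: blocked at chain node U7 ∈ conditioning set.
  P4: blocked at chain node U7 ∈ conditioning set.
{U7} contains no descendant of U8 and blocks every backdoor path.
No other singleton works — e.g. {U6} leaves P4 open — so {U7} is the unique smallest valid adjustment set.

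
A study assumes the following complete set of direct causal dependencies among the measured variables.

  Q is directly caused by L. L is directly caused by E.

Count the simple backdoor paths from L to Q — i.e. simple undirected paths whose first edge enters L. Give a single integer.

A backdoor path from L to Q is any simple undirected path whose first edge points into L (i.e. leaves L via a parent).
Parents of L: {E}.
No simple path from any parent of L reaches Q without revisiting L, so there are no backdoor paths.

0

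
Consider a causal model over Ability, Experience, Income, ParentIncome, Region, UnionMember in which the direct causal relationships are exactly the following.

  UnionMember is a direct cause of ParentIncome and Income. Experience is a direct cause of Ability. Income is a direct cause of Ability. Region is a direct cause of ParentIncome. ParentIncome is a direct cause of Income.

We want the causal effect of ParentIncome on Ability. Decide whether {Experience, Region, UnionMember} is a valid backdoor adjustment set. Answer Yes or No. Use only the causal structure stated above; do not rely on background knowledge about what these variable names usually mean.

Backdoor paths from ParentIncome to Ability (paths whose first edge points into ParentIncome):
  P1: ParentIncome <- UnionMember -> Income -> Ability
Condition 1 (no descendant of ParentIncome in the set): holds — descendants of ParentIncome are {Ability, Income}; none are in {Experience, Region, UnionMember}.
Condition 2 (every backdoor path blocked by {Experience, Region, UnionMember}):
  P1: blocked at fork node UnionMember ∈ conditioning set.
{Experience, Region, UnionMember} satisfies the backdoor criterion.

Yes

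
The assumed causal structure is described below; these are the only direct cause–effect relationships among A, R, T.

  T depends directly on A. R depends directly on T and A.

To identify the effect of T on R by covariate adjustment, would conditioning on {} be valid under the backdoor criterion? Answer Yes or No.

No

Backdoor paths from T to R (paths whose first edge points into T):
  P1: T <- A -> R
Condition 1 (no descendant of T in the set): holds — descendants of T are {R}; none are in {}.
Condition 2 (every backdoor path blocked by {}):
  P1: open — no interior node is in the conditioning set.
{} does not satisfy the backdoor criterion.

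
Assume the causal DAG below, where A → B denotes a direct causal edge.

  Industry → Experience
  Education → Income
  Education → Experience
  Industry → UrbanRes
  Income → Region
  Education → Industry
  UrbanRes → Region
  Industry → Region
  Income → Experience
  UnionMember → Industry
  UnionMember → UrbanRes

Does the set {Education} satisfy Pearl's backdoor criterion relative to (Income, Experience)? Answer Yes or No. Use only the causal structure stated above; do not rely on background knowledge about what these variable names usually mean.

Yes

Backdoor paths from Income to Experience (paths whose first edge points into Income):
  P1: Income <- Education -> Industry -> Experience
  P2: Income <- Education -> Experience
Condition 1 (no descendant of Income in the set): holds — descendants of Income are {Experience, Region}; none are in {Education}.
Condition 2 (every backdoor path blocked by {Education}):
  P1: blocked at fork node Education ∈ conditioning set.
  P2: blocked at fork node Education ∈ conditioning set.
{Education} satisfies the backdoor criterion.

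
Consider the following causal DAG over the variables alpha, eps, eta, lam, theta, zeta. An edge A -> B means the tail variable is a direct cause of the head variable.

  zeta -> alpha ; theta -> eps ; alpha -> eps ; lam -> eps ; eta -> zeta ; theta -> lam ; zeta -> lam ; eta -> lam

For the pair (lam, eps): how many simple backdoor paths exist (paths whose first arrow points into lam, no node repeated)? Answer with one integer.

A backdoor path from lam to eps is any simple undirected path whose first edge points into lam (i.e. leaves lam via a parent).
Parents of lam: {eta, theta, zeta}.
Enumerating:
  P1: lam <- eta -> zeta -> alpha -> eps
  P2: lam <- zeta -> alpha -> eps
  P3: lam <- theta -> eps
That exhausts the simple backdoor paths. Count: 3.

3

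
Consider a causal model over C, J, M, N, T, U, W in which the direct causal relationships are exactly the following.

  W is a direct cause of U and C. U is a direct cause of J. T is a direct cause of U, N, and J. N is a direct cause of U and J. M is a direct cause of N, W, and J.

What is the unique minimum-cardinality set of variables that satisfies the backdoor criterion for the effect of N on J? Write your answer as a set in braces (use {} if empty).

{M, T}

Variables eligible for adjustment (non-descendants of N, excluding N and J): {C, M, T, W}.
Backdoor paths from N to J:
  P1: N <- M -> W -> U <- T -> J
  P2: N <- M -> W -> U -> J
  P3: N <- M -> J
  P4: N <- T -> U <- W <- M -> J
  P5: N <- T -> U -> J
  P6: N <- T -> J
The empty set is not sufficient: P2 (N <- M -> W -> U -> J) has no collider blocking it and no conditioned non-collider, so it is open.
Try {M, T}:
  P1: blocked at fork node M ∈ conditioning set.
  P2: blocked at fork node M ∈ conditioning set.
  P3: blocked at fork node M ∈ conditioning set.
  P4: blocked at fork node T ∈ conditioning set.
  P5: blocked at fork node T ∈ conditioning set.
  P6: blocked at fork node T ∈ conditioning set.
{M, T} contains no descendant of N and blocks every backdoor path.
Every element of {M, T} is needed (dropping M leaves P2 open; dropping T leaves P5 open), so no proper subset is valid.
Among all size-2 subsets of the eligible variables, only {M, T} blocks every backdoor path, so it is the unique smallest valid adjustment set.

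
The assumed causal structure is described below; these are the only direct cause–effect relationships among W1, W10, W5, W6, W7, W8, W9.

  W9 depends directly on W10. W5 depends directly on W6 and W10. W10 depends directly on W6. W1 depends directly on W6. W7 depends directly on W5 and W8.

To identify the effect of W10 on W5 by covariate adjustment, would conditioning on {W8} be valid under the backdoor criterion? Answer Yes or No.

Backdoor paths from W10 to W5 (paths whose first edge points into W10):
  P1: W10 <- W6 -> W5
Condition 1 (no descendant of W10 in the set): holds — descendants of W10 are {W5, W7, W9}; none are in {W8}.
Condition 2 (every backdoor path blocked by {W8}):
  P1: open — no interior node is in the conditioning set.
{W8} does not satisfy the backdoor criterion.

No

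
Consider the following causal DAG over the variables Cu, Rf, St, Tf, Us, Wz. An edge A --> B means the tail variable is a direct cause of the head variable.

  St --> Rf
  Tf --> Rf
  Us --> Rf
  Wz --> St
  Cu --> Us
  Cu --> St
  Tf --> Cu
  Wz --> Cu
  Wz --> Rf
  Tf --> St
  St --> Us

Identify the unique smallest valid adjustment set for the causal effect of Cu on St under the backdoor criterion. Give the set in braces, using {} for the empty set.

Variables eligible for adjustment (non-descendants of Cu, excluding Cu and St): {Tf, Wz}.
Backdoor paths from Cu to St:
  P1: Cu <- Tf -> St
  P2: Cu <- Tf -> Rf <- Wz -> St
  P3: Cu <- Tf -> Rf <- St
  P4: Cu <- Tf -> Rf <- Us <- St
  P5: Cu <- Wz -> St
  P6: Cu <- Wz -> Rf <- Tf -> St
  P7: Cu <- Wz -> Rf <- St
  P8: Cu <- Wz -> Rf <- Us <- St
The empty set is not sufficient: P1 (Cu <- Tf -> St) has no collider blocking it and no conditioned non-collider, so it is open.
Try {Tf, Wz}:
  P1: blocked at fork node Tf ∈ conditioning set.
  P2: blocked at fork node Tf ∈ conditioning set.
  P3: blocked at fork node Tf ∈ conditioning set.
  P4: blocked at fork node Tf ∈ conditioning set.
  P5: blocked at fork node Wz ∈ conditioning set.
  P6: blocked at fork node Wz ∈ conditioning set.
  P7: blocked at fork node Wz ∈ conditioning set.
  P8: blocked at fork node Wz ∈ conditioning set.
{Tf, Wz} contains no descendant of Cu and blocks every backdoor path.
Every element of {Tf, Wz} is needed (dropping Tf leaves P1 open; dropping Wz leaves P5 open), so no proper subset is valid.
Among all size-2 subsets of the eligible variables, only {Tf, Wz} blocks every backdoor path, so it is the unique smallest valid adjustment set.

{Tf, Wz}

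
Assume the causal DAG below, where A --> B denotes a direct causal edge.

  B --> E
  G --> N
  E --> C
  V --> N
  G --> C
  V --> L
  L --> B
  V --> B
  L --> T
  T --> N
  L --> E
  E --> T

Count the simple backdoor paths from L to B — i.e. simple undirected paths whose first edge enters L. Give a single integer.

A backdoor path from L to B is any simple undirected path whose first edge points into L (i.e. leaves L via a parent).
Parents of L: {V}.
Enumerating:
  P1: L <- V -> B
  P2: L <- V -> N <- G -> C <- E <- B
  P3: L <- V -> N <- T <- E <- B
That exhausts the simple backdoor paths. Count: 3.

3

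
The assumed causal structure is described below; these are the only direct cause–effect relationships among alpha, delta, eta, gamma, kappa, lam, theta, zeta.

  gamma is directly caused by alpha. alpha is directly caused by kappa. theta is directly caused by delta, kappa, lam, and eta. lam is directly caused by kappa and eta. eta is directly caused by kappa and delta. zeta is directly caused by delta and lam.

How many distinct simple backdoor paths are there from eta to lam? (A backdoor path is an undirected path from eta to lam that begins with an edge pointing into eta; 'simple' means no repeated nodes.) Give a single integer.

6

A backdoor path from eta to lam is any simple undirected path whose first edge points into eta (i.e. leaves eta via a parent).
Parents of eta: {delta, kappa}.
Enumerating:
  P1: eta <- kappa -> lam
  P2: eta <- kappa -> theta <- delta -> zeta <- lam
  P3: eta <- kappa -> theta <- lam
  P4: eta <- delta -> zeta <- lam
  P5: eta <- delta -> theta <- kappa -> lam
  P6: eta <- delta -> theta <- lam
That exhausts the simple backdoor paths. Count: 6.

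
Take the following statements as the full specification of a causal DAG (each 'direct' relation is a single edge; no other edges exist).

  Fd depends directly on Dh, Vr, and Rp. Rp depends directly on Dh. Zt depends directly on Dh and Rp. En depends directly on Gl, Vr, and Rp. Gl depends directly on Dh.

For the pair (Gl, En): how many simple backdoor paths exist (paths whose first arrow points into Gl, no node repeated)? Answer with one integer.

A backdoor path from Gl to En is any simple undirected path whose first edge points into Gl (i.e. leaves Gl via a parent).
Parents of Gl: {Dh}.
Enumerating:
  P1: Gl <- Dh -> Rp -> En
  P2: Gl <- Dh -> Rp -> Fd <- Vr -> En
  P3: Gl <- Dh -> Zt <- Rp -> En
  P4: Gl <- Dh -> Zt <- Rp -> Fd <- Vr -> En
  P5: Gl <- Dh -> Fd <- Vr -> En
  P6: Gl <- Dh -> Fd <- Rp -> En
That exhausts the simple backdoor paths. Count: 6.

6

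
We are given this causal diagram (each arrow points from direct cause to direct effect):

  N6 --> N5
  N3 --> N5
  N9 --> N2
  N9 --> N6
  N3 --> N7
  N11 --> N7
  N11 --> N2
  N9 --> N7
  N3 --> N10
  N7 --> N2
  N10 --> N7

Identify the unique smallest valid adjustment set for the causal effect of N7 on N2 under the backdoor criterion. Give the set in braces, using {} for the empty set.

Variables eligible for adjustment (non-descendants of N7, excluding N7 and N2): {N10, N11, N3, N5, N6, N9}.
Backdoor paths from N7 to N2:
  P1: N7 <- N9 -> N2
  P2: N7 <- N3 -> N5 <- N6 <- N9 -> N2
  P3: N7 <- N10 <- N3 -> N5 <- N6 <- N9 -> N2
  P4: N7 <- N11 -> N2
The empty set is not sufficient: P1 (N7 <- N9 -> N2) has no collider blocking it and no conditioned non-collider, so it is open.
Try {N11, N9}:
  P1: blocked at fork node N9 ∈ conditioning set.
  P2: blocked at collider N5 (neither it nor any descendant is in the conditioning set).
  P3: blocked at collider N5 (neither it nor any descendant is in the conditioning set).
  P4: blocked at fork node N11 ∈ conditioning set.
{N11, N9} contains no descendant of N7 and blocks every backdoor path.
Every element of {N11, N9} is needed (dropping N11 leaves P4 open; dropping N9 leaves P1 open), so no proper subset is valid.
Among all size-2 subsets of the eligible variables, only {N11, N9} blocks every backdoor path, so it is the unique smallest valid adjustment set.

{N11, N9}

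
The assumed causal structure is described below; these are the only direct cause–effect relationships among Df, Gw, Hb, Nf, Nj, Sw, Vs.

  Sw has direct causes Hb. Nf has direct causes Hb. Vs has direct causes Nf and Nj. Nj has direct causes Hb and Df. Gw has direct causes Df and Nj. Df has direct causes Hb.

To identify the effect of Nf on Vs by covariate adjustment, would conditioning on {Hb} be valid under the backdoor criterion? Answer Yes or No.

Yes

Backdoor paths from Nf to Vs (paths whose first edge points into Nf):
  P1: Nf <- Hb -> Df -> Nj -> Vs
  P2: Nf <- Hb -> Df -> Gw <- Nj -> Vs
  P3: Nf <- Hb -> Nj -> Vs
Condition 1 (no descendant of Nf in the set): holds — descendants of Nf are {Vs}; none are in {Hb}.
Condition 2 (every backdoor path blocked by {Hb}):
  P1: blocked at fork node Hb ∈ conditioning set.
  P2: blocked at fork node Hb ∈ conditioning set.
  P3: blocked at fork node Hb ∈ conditioning set.
{Hb} satisfies the backdoor criterion.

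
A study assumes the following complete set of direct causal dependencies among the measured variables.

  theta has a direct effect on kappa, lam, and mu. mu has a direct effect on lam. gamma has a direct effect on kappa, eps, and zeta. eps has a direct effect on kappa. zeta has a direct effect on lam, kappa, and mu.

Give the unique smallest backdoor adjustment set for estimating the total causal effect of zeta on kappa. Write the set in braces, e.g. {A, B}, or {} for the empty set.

Variables eligible for adjustment (non-descendants of zeta, excluding zeta and kappa): {eps, gamma, theta}.
Backdoor paths from zeta to kappa:
  P1: zeta <- gamma -> eps -> kappa
  P2: zeta <- gamma -> kappa
The empty set is not sufficient: P1 (zeta <- gamma -> eps -> kappa) has no collider blocking it and no conditioned non-collider, so it is open.
Try {gamma}:
  P1: blocked at fork node gamma ∈ conditioning set.
  P2: blocked at fork node gamma ∈ conditioning set.
{gamma} contains no descendant of zeta and blocks every backdoor path.
No other singleton works — e.g. {theta} leaves P1 open — so {gamma} is the unique smallest valid adjustment set.

{gamma}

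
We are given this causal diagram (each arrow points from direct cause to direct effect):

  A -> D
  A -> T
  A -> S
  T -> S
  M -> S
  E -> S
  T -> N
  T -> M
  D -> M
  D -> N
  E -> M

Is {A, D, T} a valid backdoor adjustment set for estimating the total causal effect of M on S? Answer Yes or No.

Backdoor paths from M to S (paths whose first edge points into M):
  P1: M <- E -> S
  P2: M <- D <- A -> T -> S
  P3: M <- D <- A -> S
  P4: M <- D -> N <- T <- A -> S
  P5: M <- D -> N <- T -> S
  P6: M <- T <- A -> S
  P7: M <- T -> N <- D <- A -> S
  P8: M <- T -> S
Condition 1 (no descendant of M in the set): holds — descendants of M are {S}; none are in {A, D, T}.
Condition 2 (every backdoor path blocked by {A, D, T}):
  P1: open — no interior node is in the conditioning set.
  P2: blocked at chain node D ∈ conditioning set.
  P3: blocked at chain node D ∈ conditioning set.
  P4: blocked at fork node D ∈ conditioning set.
  P5: blocked at fork node D ∈ conditioning set.
  P6: blocked at chain node T ∈ conditioning set.
  P7: blocked at fork node T ∈ conditioning set.
  P8: blocked at fork node T ∈ conditioning set.
{A, D, T} does not satisfy the backdoor criterion.

No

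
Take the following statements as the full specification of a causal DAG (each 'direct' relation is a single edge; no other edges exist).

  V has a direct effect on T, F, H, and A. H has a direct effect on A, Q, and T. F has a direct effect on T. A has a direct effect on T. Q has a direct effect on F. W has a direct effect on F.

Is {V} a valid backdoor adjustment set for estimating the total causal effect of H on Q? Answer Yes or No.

Yes

Backdoor paths from H to Q (paths whose first edge points into H):
  P1: H <- V -> F <- Q
  P2: H <- V -> A -> T <- F <- Q
  P3: H <- V -> T <- F <- Q
Condition 1 (no descendant of H in the set): holds — descendants of H are {A, F, Q, T}; none are in {V}.
Condition 2 (every backdoor path blocked by {V}):
  P1: blocked at fork node V ∈ conditioning set.
  P2: blocked at fork node V ∈ conditioning set.
  P3: blocked at fork node V ∈ conditioning set.
{V} satisfies the backdoor criterion.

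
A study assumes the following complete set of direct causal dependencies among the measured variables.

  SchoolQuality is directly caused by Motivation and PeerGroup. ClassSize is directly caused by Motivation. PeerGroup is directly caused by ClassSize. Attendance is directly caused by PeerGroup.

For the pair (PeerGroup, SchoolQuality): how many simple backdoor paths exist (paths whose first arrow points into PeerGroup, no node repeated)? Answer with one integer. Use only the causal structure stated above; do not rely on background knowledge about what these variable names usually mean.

1

A backdoor path from PeerGroup to SchoolQuality is any simple undirected path whose first edge points into PeerGroup (i.e. leaves PeerGroup via a parent).
Parents of PeerGroup: {ClassSize}.
Enumerating:
  P1: PeerGroup <- ClassSize <- Motivation -> SchoolQuality
That exhausts the simple backdoor paths. Count: 1.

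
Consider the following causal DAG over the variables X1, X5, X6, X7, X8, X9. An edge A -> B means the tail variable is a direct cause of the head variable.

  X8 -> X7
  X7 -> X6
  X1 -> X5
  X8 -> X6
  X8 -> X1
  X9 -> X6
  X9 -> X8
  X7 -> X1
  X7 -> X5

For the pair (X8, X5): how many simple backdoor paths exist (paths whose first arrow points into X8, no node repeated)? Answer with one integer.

A backdoor path from X8 to X5 is any simple undirected path whose first edge points into X8 (i.e. leaves X8 via a parent).
Parents of X8: {X9}.
Enumerating:
  P1: X8 <- X9 -> X6 <- X7 -> X1 -> X5
  P2: X8 <- X9 -> X6 <- X7 -> X5
That exhausts the simple backdoor paths. Count: 2.

2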